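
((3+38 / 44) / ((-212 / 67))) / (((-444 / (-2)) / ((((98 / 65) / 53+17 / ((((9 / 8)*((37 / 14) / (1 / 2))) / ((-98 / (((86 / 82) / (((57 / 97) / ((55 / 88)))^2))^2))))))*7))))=2069171628827354320595459 / 270045116403151281621000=7.66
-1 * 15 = -15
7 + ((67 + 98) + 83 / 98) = 16939 / 98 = 172.85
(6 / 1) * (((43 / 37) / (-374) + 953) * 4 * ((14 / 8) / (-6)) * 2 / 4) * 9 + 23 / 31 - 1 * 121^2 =-38316023411 / 857956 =-44659.66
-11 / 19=-0.58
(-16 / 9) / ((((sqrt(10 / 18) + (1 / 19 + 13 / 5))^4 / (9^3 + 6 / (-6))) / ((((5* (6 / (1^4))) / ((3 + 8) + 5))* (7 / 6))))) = -9029686663016663696325000 / 76789143451365531528241 + 3308934947959035486000000* sqrt(5) / 76789143451365531528241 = -21.24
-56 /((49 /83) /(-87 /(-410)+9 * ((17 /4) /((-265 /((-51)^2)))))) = 2706937266 /76055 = 35591.84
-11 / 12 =-0.92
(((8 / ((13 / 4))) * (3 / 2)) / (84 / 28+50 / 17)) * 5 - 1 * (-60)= 63.11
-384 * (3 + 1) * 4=-6144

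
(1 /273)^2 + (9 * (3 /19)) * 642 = 1291885705 /1416051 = 912.32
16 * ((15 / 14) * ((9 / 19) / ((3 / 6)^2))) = 4320 / 133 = 32.48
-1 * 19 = -19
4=4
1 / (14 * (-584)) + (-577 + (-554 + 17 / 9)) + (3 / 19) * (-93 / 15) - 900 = -2030.09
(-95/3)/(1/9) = -285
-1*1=-1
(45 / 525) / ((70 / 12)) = 18 / 1225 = 0.01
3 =3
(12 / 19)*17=204 / 19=10.74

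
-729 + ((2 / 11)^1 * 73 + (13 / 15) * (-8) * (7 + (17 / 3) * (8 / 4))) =-83441 / 99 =-842.84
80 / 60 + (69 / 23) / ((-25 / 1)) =91 / 75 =1.21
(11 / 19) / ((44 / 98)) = 49 / 38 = 1.29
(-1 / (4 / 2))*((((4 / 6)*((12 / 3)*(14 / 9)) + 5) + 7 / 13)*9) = -1700 / 39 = -43.59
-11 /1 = -11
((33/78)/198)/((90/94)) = 47/21060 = 0.00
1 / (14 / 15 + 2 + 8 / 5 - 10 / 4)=30 / 61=0.49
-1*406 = -406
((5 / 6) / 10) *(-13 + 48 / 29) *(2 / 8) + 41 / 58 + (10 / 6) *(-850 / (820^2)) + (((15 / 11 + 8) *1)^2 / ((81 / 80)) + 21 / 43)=28780006703629 / 328718796912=87.55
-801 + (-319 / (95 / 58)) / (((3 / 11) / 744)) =-50549551 / 95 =-532100.54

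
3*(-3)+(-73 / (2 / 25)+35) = -1773 / 2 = -886.50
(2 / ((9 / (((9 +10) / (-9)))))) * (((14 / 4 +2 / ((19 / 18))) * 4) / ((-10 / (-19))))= -1558 / 81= -19.23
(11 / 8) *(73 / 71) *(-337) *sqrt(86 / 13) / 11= -24601 *sqrt(1118) / 7384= -111.40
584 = 584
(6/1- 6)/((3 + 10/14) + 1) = 0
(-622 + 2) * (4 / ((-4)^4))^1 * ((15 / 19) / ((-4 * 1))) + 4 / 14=18707 / 8512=2.20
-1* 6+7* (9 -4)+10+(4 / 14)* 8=289 / 7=41.29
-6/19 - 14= -272/19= -14.32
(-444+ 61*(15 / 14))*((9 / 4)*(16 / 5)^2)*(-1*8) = 12213504 / 175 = 69791.45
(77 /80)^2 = 5929 /6400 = 0.93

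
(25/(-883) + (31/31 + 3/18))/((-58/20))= -30155/76821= -0.39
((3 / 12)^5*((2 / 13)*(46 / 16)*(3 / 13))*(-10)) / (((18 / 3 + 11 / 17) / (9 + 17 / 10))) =-125511 / 78221312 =-0.00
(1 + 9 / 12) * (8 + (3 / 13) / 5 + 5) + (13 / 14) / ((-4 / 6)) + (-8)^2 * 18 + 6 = 2146577 / 1820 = 1179.44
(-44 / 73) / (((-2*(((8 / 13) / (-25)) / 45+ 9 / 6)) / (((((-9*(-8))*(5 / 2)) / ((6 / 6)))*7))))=810810000 / 3201707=253.24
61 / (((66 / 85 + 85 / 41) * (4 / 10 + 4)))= 1062925 / 218482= 4.87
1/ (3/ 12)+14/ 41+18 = 916/ 41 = 22.34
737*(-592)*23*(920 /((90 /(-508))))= 468995386112 /9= 52110598456.89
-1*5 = -5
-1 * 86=-86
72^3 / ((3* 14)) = 8886.86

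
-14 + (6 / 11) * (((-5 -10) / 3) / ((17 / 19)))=-3188 / 187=-17.05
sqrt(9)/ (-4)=-3/ 4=-0.75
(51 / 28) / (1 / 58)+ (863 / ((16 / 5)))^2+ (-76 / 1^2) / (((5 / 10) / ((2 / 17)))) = 2218361311 / 30464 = 72819.11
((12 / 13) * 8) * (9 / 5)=864 / 65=13.29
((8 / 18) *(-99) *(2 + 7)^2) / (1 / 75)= -267300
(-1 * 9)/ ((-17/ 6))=54/ 17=3.18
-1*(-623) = 623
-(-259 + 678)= -419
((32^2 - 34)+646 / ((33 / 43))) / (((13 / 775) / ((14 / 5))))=131172160 / 429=305762.61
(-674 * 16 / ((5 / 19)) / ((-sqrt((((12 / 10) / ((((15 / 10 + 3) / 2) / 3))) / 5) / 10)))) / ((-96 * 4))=-6403 * sqrt(5) / 24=-596.56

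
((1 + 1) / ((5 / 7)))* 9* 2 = 252 / 5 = 50.40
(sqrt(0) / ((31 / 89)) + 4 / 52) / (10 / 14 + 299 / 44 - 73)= -0.00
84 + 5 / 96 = 8069 / 96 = 84.05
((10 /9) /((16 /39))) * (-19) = -1235 /24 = -51.46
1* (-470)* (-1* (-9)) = -4230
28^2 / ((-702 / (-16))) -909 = -891.13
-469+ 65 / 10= -925 / 2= -462.50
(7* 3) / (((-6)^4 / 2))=7 / 216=0.03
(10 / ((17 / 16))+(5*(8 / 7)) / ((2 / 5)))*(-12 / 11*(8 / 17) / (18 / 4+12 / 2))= -180480 / 155771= -1.16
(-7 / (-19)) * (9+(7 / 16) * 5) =1253 / 304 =4.12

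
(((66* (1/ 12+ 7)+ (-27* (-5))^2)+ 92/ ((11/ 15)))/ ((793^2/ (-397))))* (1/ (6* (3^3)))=-164356015/ 2241217836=-0.07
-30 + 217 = 187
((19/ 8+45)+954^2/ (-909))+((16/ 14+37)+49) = -4902111/ 5656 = -866.71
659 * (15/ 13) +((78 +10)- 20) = 10769/ 13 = 828.38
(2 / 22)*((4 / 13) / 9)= 4 / 1287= 0.00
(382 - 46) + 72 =408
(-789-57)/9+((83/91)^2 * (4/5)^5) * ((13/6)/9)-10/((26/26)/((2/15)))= -5120341582/53746875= -95.27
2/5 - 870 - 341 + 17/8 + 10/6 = -144817/120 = -1206.81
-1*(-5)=5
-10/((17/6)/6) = -360/17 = -21.18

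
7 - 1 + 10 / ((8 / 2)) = 17 / 2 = 8.50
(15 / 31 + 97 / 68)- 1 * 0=4027 / 2108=1.91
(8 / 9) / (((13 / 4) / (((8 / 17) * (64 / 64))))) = 256 / 1989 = 0.13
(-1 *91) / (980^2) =-13 / 137200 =-0.00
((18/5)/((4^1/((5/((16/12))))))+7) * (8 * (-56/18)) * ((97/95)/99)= -225428/84645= -2.66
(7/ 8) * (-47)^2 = 15463/ 8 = 1932.88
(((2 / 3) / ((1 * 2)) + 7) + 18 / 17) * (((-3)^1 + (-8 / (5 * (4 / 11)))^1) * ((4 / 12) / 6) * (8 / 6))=-31672 / 6885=-4.60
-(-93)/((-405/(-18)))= 62/15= 4.13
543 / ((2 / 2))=543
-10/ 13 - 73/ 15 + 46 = 7871/ 195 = 40.36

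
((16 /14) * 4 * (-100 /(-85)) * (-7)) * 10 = -6400 /17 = -376.47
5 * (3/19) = 15/19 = 0.79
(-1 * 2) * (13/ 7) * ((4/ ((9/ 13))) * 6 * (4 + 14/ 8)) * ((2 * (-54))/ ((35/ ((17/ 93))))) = 3171792/ 7595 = 417.62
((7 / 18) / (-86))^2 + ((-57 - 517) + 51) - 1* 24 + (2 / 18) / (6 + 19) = -32769189719 / 59907600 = -547.00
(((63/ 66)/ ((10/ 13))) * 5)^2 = 74529/ 1936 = 38.50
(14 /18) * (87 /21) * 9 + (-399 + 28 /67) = -369.58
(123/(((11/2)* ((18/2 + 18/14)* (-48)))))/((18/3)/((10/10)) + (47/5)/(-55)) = -1025/131904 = -0.01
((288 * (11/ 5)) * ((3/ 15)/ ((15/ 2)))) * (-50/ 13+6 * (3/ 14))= -492096/ 11375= -43.26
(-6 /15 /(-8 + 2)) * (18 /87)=2 /145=0.01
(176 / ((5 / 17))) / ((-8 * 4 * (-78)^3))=0.00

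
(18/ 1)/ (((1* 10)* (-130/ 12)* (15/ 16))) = -288/ 1625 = -0.18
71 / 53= 1.34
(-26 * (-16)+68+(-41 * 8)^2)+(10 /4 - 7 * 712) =206173 /2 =103086.50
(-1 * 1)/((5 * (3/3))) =-1/5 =-0.20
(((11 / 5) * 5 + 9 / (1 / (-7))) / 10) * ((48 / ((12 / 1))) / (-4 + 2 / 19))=988 / 185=5.34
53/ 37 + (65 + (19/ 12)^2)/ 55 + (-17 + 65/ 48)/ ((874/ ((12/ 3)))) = 331444259/ 128058480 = 2.59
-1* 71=-71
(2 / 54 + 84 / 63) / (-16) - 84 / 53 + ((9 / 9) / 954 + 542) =12371407 / 22896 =540.33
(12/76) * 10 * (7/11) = 210/209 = 1.00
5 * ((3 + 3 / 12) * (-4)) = -65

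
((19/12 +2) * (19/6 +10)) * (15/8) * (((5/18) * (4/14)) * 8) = 84925/1512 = 56.17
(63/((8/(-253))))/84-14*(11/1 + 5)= -7927/32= -247.72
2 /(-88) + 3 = 131 /44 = 2.98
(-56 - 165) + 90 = -131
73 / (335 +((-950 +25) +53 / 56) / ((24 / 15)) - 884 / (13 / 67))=-32704 / 2149743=-0.02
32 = 32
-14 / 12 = -7 / 6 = -1.17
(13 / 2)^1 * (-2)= -13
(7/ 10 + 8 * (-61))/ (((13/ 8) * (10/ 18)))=-175428/ 325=-539.78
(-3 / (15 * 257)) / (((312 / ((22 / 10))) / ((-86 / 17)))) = 473 / 17039100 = 0.00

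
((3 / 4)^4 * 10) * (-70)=-221.48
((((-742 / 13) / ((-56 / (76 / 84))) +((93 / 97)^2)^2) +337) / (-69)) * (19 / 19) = -32749965790583 / 6670504264788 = -4.91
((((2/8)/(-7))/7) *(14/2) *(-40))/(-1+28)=10/189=0.05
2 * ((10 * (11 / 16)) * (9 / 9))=55 / 4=13.75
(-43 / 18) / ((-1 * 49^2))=43 / 43218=0.00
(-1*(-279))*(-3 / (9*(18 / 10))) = -51.67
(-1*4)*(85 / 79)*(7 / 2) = -1190 / 79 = -15.06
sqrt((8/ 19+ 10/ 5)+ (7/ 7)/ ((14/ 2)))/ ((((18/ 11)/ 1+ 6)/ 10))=2.10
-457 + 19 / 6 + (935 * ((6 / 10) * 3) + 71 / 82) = 151294 / 123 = 1230.03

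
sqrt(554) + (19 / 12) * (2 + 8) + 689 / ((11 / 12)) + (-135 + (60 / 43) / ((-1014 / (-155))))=sqrt(554) + 303448681 / 479622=656.22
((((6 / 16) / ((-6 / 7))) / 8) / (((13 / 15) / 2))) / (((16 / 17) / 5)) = -8925 / 13312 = -0.67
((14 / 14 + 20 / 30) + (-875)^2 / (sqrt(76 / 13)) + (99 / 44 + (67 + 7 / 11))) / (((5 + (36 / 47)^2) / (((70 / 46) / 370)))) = 233.16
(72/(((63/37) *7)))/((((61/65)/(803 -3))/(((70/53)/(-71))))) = -153920000/1606801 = -95.79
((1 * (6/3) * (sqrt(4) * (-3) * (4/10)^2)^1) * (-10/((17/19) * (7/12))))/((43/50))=218880/5117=42.78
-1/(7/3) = -3/7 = -0.43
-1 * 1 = -1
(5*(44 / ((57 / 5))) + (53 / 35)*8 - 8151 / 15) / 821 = -204283 / 327579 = -0.62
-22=-22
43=43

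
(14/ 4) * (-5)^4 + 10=4395/ 2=2197.50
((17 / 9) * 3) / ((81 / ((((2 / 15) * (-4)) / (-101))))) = 0.00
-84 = -84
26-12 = 14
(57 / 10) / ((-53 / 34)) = -969 / 265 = -3.66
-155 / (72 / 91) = -14105 / 72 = -195.90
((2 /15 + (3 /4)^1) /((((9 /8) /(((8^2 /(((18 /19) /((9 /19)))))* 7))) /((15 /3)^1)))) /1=23744 /27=879.41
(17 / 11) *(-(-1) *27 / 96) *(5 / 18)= 85 / 704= 0.12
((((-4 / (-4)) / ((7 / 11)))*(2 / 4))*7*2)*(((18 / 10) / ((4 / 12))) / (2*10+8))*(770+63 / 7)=231363 / 140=1652.59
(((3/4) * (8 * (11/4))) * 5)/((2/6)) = 495/2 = 247.50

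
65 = 65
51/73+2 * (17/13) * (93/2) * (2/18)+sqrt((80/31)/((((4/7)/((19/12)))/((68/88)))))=sqrt(23130030)/2046+40460/2847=16.56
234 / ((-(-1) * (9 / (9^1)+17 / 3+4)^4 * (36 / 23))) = 0.01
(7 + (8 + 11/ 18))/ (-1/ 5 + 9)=1405/ 792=1.77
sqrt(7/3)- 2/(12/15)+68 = sqrt(21)/3+131/2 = 67.03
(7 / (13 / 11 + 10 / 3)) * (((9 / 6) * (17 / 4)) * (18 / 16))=106029 / 9536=11.12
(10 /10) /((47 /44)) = 44 /47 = 0.94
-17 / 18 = -0.94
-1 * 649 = -649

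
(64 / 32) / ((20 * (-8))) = -1 / 80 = -0.01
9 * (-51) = -459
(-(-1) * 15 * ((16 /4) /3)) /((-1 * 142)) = -10 /71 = -0.14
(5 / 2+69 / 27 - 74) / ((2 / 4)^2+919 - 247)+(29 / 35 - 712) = -602473961 / 847035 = -711.27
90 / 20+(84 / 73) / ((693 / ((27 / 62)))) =224073 / 49786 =4.50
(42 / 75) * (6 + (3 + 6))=42 / 5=8.40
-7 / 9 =-0.78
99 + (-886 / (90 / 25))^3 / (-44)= 10870463899 / 32076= 338897.12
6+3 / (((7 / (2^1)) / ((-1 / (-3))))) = 44 / 7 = 6.29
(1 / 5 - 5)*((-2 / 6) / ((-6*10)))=-2 / 75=-0.03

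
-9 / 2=-4.50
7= 7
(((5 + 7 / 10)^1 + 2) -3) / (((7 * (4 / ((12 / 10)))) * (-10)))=-141 / 7000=-0.02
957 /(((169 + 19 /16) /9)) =137808 /2723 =50.61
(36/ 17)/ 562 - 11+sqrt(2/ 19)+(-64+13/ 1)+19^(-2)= -61.67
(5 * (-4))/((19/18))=-360/19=-18.95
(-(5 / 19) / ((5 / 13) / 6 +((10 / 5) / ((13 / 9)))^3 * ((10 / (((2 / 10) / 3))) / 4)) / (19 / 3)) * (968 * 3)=-114841584 / 94801849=-1.21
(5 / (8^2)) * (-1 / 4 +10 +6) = 315 / 256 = 1.23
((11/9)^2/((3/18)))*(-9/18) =-121/27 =-4.48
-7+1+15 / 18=-31 / 6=-5.17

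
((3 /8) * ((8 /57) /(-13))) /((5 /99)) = -0.08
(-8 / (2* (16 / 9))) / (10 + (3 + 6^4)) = -9 / 5236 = -0.00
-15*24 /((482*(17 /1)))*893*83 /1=-13341420 /4097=-3256.39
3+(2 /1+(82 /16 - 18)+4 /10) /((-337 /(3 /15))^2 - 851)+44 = 5336142701 /113534960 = 47.00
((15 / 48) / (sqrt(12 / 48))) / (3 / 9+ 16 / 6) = 0.21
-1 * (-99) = 99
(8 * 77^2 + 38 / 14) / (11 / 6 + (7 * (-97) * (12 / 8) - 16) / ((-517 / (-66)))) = -93636126 / 257075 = -364.24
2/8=1/4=0.25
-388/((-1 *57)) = 388/57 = 6.81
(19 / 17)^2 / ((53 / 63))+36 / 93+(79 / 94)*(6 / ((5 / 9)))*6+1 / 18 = 56.39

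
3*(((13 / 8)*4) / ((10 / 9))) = 351 / 20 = 17.55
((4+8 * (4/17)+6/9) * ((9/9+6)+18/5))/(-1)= -17702/255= -69.42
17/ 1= 17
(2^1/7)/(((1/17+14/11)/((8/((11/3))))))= 272/581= 0.47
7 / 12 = 0.58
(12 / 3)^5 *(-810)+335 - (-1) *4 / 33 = -27360461 / 33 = -829104.88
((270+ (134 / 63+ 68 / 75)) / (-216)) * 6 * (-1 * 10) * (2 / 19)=7.98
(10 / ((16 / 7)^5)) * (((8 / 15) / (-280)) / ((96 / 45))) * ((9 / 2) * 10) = -108045 / 16777216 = -0.01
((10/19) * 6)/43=60/817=0.07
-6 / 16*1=-3 / 8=-0.38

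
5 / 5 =1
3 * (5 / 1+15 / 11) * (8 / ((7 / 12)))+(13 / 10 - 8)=28063 / 110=255.12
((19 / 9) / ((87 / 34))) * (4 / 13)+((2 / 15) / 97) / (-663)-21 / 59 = -505453501 / 4951625445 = -0.10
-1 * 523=-523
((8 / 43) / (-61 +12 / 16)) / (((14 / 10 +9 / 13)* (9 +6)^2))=-52 / 7927695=-0.00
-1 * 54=-54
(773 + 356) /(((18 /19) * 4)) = 21451 /72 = 297.93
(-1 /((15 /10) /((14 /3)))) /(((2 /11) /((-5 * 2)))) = 171.11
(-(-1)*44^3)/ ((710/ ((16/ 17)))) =681472/ 6035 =112.92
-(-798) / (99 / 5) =1330 / 33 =40.30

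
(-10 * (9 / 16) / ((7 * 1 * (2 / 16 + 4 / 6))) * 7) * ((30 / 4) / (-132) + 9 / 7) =-102195 / 11704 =-8.73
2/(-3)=-2/3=-0.67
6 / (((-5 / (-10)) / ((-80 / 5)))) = -192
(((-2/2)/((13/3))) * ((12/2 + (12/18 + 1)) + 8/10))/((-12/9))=381/260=1.47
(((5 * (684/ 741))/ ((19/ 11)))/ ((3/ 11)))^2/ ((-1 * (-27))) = 5856400/ 1647243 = 3.56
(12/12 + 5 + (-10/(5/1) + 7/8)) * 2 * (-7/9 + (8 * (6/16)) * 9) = 767/3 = 255.67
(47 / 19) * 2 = 94 / 19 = 4.95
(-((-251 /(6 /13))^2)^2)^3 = -669252313039983983066275700000000.00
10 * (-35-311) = -3460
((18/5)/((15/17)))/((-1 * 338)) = -51/4225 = -0.01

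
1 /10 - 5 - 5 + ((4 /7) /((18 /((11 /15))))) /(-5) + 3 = -65249 /9450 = -6.90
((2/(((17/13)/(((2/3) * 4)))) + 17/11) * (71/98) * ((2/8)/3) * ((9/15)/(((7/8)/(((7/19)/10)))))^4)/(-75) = -4300896/2332287740234375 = -0.00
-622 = -622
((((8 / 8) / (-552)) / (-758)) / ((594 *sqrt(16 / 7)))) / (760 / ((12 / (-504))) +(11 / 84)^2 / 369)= -2009 *sqrt(7) / 63752546759809864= -0.00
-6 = -6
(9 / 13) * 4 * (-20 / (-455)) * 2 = 288 / 1183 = 0.24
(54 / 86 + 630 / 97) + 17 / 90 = 2744717 / 375390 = 7.31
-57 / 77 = -0.74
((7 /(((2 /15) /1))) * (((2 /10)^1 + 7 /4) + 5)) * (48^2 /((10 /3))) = 1261008 /5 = 252201.60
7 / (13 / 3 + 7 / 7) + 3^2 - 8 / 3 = 367 / 48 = 7.65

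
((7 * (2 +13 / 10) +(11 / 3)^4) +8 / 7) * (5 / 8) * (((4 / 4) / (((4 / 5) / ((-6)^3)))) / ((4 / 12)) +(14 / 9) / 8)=-33885319031 / 326592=-103754.28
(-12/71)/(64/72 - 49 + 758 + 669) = -54/440555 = -0.00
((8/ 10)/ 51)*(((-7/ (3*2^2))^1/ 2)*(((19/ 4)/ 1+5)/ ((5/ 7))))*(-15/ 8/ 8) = 637/ 43520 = 0.01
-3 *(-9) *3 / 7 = 81 / 7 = 11.57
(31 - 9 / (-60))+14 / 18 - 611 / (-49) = 391583 / 8820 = 44.40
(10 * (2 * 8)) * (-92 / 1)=-14720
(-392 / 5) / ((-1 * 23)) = 392 / 115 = 3.41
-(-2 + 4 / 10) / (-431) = -8 / 2155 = -0.00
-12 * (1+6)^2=-588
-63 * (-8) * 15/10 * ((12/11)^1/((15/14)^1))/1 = 42336/55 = 769.75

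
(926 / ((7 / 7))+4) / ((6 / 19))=2945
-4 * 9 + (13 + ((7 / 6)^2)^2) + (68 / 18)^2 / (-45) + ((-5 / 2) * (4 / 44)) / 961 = -13233039881 / 616500720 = -21.46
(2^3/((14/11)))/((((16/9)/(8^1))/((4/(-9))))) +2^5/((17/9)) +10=1710/119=14.37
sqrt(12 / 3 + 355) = 18.95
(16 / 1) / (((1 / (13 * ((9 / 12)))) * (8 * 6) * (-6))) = -13 / 24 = -0.54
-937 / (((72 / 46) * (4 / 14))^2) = -24287977 / 5184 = -4685.18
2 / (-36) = -0.06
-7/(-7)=1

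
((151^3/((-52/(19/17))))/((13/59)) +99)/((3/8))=-7716820726/8619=-895326.69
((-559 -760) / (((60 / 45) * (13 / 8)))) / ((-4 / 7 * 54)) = 19.73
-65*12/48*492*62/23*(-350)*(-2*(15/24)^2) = -1084321875/184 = -5893053.67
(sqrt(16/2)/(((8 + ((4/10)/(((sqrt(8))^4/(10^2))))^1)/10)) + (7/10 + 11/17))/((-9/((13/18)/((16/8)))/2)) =-1040* sqrt(2)/5589 -2977/27540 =-0.37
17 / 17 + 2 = 3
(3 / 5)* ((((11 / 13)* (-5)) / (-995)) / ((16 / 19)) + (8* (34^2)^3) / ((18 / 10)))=2557701775484761 / 620880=4119478442.67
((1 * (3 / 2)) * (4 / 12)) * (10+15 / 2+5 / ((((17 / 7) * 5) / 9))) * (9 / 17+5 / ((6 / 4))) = 142037 / 3468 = 40.96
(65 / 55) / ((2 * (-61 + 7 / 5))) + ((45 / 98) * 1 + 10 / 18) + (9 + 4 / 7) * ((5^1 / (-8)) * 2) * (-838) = 28990242755 / 2891196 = 10027.08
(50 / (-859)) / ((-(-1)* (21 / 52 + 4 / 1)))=-2600 / 196711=-0.01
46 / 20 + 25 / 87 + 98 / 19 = 128029 / 16530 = 7.75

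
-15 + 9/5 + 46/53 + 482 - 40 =113862/265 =429.67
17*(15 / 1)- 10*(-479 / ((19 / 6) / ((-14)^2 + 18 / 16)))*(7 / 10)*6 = 1252600.50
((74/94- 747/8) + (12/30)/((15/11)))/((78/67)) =-174381101/2199600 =-79.28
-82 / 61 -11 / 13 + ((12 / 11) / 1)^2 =-95985 / 95953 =-1.00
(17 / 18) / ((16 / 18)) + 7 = 129 / 16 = 8.06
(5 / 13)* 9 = 45 / 13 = 3.46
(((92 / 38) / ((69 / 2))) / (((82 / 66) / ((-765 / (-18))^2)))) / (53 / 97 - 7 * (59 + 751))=-7709075 / 428400923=-0.02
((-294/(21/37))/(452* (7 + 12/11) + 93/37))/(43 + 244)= -30118/61067819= -0.00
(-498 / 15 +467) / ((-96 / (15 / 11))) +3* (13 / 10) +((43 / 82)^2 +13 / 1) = 32582779 / 2958560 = 11.01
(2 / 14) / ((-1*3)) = -1 / 21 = -0.05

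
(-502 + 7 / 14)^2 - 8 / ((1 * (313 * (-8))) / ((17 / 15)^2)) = 70848184981 / 281700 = 251502.25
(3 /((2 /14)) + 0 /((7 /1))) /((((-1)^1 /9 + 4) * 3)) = 9 /5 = 1.80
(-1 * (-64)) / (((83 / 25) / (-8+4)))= -77.11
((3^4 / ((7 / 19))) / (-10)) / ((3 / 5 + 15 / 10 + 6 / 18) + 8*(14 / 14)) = -4617 / 2191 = -2.11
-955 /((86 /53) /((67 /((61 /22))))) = -37303255 /2623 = -14221.60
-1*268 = -268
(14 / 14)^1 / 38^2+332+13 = 498181 / 1444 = 345.00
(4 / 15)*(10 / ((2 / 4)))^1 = 16 / 3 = 5.33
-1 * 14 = -14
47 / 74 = 0.64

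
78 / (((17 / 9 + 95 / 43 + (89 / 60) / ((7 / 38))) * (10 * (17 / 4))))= 845208 / 5595703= 0.15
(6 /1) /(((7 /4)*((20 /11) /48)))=90.51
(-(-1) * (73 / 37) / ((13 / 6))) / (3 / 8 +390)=1168 / 500721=0.00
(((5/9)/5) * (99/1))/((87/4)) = 44/87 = 0.51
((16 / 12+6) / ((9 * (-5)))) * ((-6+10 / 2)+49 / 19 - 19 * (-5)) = -8074 / 513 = -15.74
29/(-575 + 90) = -29/485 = -0.06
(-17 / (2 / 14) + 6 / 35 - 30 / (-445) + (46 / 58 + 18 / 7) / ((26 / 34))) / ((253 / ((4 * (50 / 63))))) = -596892720 / 415956541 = -1.43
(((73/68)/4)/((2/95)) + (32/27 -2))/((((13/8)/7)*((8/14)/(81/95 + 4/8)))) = 2207263261/18139680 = 121.68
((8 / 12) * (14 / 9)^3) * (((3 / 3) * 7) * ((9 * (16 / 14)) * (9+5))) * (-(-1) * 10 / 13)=6146560 / 3159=1945.73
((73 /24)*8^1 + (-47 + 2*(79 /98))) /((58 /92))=-142370 /4263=-33.40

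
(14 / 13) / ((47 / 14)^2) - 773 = -22195497 / 28717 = -772.90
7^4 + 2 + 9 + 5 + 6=2423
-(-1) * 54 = 54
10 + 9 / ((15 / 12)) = 86 / 5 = 17.20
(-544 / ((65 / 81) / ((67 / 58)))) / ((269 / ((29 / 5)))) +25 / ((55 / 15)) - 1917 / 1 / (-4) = 1804808139 / 3846700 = 469.18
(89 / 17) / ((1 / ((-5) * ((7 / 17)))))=-10.78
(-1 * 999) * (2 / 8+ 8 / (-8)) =2997 / 4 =749.25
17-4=13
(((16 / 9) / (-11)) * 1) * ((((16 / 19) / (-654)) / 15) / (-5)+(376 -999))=100.69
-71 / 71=-1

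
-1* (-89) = 89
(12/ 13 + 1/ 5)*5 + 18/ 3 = 151/ 13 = 11.62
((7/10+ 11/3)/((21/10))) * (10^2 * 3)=13100/21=623.81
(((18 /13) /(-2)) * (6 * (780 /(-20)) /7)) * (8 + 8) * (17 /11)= 44064 /77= 572.26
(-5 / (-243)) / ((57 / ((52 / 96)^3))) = 10985 / 191476224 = 0.00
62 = 62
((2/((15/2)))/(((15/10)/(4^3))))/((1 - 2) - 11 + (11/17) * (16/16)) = -8704/8685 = -1.00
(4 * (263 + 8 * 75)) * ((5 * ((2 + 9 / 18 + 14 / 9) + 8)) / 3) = 1872710 / 27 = 69359.63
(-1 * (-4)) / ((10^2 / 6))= 6 / 25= 0.24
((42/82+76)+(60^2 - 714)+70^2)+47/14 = 4515009/574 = 7865.87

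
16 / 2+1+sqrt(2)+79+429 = sqrt(2)+517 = 518.41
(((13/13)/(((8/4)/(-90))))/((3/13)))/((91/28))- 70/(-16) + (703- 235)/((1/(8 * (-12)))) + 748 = -353885/8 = -44235.62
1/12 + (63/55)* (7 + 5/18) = 8.42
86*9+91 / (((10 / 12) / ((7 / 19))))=77352 / 95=814.23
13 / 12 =1.08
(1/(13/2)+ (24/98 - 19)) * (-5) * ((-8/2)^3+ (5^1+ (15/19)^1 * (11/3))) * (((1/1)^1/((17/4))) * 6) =-6858480/931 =-7366.79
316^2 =99856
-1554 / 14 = -111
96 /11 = 8.73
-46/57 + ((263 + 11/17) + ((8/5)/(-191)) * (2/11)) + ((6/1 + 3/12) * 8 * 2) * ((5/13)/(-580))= 262.77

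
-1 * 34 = -34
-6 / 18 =-1 / 3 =-0.33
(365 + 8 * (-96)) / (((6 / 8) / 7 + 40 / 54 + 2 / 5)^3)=-21766091256000 / 104953669813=-207.39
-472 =-472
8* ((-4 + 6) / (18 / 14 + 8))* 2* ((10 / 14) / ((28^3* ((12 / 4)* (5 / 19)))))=19 / 133770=0.00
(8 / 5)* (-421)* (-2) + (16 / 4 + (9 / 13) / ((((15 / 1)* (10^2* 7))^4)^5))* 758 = 839173205748832113652554418265533447265625000000000000000000000000000000000000000379 / 191627056482652565229392221927642822265625000000000000000000000000000000000000000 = 4379.20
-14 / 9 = -1.56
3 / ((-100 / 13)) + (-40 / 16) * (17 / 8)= -2281 / 400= -5.70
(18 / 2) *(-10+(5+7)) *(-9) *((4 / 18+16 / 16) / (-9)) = 22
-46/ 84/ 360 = -23/ 15120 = -0.00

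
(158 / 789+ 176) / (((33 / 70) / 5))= 48657700 / 26037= 1868.79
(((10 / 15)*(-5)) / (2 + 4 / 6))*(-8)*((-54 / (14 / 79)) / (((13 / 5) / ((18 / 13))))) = -1919700 / 1183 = -1622.74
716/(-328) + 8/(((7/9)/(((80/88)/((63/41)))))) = 172479/44198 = 3.90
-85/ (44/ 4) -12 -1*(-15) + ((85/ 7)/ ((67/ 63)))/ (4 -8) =-22351/ 2948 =-7.58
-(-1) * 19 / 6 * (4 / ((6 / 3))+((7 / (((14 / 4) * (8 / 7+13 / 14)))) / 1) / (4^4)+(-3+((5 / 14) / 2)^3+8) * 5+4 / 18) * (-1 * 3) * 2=-1483460093 / 2864736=-517.83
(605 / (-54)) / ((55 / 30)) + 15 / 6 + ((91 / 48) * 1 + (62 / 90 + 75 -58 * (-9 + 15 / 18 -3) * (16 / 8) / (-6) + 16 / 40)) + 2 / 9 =-101731 / 720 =-141.29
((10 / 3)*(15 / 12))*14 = 175 / 3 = 58.33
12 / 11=1.09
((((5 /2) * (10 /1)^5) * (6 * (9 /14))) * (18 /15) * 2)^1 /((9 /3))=5400000 /7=771428.57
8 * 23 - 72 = 112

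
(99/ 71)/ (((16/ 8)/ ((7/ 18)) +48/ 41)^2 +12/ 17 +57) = 15403003/ 1077786603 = 0.01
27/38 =0.71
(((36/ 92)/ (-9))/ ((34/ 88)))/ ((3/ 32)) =-1408/ 1173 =-1.20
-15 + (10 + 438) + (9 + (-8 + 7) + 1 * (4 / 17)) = 7501 / 17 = 441.24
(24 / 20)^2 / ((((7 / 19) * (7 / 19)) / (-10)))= -106.09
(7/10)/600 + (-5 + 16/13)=-293909/78000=-3.77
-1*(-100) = 100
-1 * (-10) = 10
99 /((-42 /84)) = -198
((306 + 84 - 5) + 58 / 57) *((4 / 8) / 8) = 22003 / 912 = 24.13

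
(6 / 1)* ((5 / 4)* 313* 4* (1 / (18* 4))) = 1565 / 12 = 130.42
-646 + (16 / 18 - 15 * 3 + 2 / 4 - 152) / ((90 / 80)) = -66410 / 81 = -819.88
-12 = -12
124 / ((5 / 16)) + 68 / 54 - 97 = 40643 / 135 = 301.06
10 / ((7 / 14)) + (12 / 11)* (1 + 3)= 268 / 11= 24.36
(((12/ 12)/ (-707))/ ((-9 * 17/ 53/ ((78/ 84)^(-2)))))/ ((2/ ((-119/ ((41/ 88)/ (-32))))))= 2.32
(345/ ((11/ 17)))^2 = 34398225/ 121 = 284282.85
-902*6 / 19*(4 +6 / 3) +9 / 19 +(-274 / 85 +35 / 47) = -129877842 / 75905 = -1711.06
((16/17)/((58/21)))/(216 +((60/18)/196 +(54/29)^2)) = 1432368/922562341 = 0.00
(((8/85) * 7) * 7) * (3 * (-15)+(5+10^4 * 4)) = 3132864/17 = 184286.12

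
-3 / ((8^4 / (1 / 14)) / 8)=-3 / 7168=-0.00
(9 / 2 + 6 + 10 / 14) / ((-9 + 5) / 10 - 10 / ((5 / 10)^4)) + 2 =21671 / 11228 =1.93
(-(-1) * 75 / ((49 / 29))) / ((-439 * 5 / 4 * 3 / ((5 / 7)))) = -2900 / 150577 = -0.02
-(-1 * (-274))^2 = -75076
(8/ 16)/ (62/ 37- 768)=-37/ 56708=-0.00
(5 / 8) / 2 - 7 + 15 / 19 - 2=-2401 / 304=-7.90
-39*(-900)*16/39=14400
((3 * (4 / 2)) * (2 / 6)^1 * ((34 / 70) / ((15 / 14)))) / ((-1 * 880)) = -17 / 16500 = -0.00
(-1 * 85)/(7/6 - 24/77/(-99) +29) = -25410/9019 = -2.82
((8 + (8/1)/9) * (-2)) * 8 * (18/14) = -1280/7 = -182.86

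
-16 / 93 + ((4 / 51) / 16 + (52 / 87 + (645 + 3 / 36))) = 59192333 / 91698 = 645.51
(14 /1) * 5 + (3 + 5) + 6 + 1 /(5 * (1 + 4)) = 2101 /25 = 84.04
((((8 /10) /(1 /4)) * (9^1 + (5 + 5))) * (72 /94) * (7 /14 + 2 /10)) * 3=97.80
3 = 3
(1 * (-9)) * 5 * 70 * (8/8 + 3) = -12600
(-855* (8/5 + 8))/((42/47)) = -64296/7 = -9185.14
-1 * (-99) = 99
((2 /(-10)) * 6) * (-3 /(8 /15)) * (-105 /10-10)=-1107 /8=-138.38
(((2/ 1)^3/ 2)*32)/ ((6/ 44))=2816/ 3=938.67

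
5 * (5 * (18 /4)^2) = 2025 /4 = 506.25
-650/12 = -325/6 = -54.17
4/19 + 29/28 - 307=-305.75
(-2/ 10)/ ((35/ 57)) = -57/ 175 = -0.33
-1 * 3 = -3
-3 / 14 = -0.21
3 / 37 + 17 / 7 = 650 / 259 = 2.51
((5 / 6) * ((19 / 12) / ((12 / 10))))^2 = 225625 / 186624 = 1.21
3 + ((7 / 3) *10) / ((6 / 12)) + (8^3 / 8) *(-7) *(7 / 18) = -1121 / 9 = -124.56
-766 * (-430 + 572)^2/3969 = -15445624/3969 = -3891.57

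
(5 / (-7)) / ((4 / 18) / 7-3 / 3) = 45 / 61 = 0.74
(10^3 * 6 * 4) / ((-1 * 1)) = -24000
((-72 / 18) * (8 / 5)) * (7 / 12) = -56 / 15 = -3.73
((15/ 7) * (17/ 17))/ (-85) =-3/ 119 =-0.03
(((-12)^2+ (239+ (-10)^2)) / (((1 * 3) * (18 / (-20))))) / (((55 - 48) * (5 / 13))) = -598 / 9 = -66.44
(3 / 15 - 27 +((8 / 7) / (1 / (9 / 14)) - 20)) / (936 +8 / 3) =-1539 / 31360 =-0.05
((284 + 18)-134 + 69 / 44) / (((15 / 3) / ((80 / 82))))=14922 / 451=33.09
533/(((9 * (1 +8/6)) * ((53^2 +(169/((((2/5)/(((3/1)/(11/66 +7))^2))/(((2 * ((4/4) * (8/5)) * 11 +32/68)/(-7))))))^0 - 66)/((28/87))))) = 533/179046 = 0.00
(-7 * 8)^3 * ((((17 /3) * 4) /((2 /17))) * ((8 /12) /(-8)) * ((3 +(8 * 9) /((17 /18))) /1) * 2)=1340476928 /3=446825642.67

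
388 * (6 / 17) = 2328 / 17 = 136.94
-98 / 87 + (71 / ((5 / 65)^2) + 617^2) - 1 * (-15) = 34165063 / 87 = 392701.87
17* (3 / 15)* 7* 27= 3213 / 5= 642.60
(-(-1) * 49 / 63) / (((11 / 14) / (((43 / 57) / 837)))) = 4214 / 4723191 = 0.00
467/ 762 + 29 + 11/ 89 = 2016667/ 67818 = 29.74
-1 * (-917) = 917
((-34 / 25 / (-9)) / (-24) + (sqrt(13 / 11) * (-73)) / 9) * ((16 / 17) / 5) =-1168 * sqrt(143) / 8415 - 4 / 3375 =-1.66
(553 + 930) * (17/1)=25211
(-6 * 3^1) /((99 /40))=-80 /11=-7.27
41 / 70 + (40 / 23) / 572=135549 / 230230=0.59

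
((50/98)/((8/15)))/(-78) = -125/10192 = -0.01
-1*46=-46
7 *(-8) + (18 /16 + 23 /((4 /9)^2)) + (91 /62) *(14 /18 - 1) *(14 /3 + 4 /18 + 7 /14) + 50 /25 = 2483071 /40176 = 61.80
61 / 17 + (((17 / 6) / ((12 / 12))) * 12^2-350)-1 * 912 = -14457 / 17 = -850.41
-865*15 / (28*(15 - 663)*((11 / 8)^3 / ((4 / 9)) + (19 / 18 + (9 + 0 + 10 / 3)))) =55360 / 1489299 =0.04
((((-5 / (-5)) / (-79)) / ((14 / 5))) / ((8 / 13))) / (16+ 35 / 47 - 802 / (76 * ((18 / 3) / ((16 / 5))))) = -870675 / 1317529136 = -0.00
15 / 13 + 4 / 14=131 / 91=1.44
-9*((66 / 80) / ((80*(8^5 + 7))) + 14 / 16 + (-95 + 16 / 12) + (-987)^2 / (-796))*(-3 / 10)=-3554.88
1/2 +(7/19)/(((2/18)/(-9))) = -1115/38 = -29.34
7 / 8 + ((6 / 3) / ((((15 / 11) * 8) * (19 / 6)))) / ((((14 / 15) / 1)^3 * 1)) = 98663 / 104272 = 0.95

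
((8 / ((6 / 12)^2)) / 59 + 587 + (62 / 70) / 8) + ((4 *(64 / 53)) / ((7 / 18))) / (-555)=2719531411 / 4627960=587.63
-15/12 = -5/4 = -1.25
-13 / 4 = -3.25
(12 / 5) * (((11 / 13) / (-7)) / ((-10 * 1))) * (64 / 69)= 1408 / 52325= 0.03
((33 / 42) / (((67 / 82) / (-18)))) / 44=-369 / 938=-0.39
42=42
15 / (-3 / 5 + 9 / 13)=325 / 2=162.50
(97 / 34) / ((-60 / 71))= -3.38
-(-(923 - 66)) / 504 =857 / 504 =1.70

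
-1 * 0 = 0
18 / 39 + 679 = 8833 / 13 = 679.46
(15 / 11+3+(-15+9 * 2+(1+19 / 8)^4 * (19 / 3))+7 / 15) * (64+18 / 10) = 184453151533 / 3379200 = 54584.86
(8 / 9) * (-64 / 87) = -512 / 783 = -0.65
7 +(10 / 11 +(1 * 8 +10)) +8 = 373 / 11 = 33.91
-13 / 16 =-0.81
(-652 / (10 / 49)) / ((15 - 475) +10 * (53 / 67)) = 535129 / 75725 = 7.07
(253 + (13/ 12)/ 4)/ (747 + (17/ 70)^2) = 14892325/ 43927068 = 0.34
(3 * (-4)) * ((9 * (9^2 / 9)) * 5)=-4860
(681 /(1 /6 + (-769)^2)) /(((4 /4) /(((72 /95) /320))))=18387 /6741517300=0.00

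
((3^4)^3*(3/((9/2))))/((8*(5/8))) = 354294/5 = 70858.80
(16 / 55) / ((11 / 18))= 288 / 605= 0.48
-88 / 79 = -1.11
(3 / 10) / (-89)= -3 / 890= -0.00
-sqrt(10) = -3.16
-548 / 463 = -1.18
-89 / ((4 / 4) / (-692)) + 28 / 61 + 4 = 3757140 / 61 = 61592.46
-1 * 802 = -802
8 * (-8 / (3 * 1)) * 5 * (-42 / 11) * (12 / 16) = 3360 / 11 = 305.45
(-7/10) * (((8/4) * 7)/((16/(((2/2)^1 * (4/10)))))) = -49/200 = -0.24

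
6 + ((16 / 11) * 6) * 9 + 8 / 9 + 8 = 9250 / 99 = 93.43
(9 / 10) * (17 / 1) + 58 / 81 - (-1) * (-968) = -771107 / 810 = -951.98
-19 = -19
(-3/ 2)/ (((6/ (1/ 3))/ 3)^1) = -1/ 4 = -0.25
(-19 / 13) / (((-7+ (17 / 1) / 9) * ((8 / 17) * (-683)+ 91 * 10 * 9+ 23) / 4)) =1938 / 13370981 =0.00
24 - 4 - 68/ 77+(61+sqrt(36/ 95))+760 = 6* sqrt(95)/ 95+64689/ 77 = 840.73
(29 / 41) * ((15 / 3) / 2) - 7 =-429 / 82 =-5.23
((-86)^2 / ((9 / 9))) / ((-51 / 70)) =-517720 / 51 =-10151.37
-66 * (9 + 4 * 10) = -3234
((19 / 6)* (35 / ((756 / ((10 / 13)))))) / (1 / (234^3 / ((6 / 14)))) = 3371550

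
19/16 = 1.19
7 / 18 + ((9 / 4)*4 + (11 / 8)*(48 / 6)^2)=1753 / 18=97.39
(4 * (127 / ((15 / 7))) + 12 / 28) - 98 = 14647 / 105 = 139.50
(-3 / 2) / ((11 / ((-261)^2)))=-9289.23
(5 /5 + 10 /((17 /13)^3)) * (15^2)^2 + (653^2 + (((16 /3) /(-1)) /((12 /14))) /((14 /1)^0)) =31102818500 /44217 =703413.13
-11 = -11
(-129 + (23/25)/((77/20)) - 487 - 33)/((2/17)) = -4246141/770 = -5514.47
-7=-7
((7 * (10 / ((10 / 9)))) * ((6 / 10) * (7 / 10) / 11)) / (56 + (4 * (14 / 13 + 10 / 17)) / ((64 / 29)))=292383 / 7173650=0.04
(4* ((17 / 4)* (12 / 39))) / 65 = 68 / 845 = 0.08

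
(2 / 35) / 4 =1 / 70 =0.01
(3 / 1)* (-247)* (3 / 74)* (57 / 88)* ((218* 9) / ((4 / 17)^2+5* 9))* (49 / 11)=-1760261736051 / 466360136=-3774.47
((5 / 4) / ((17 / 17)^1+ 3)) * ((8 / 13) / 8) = 5 / 208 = 0.02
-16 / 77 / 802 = -8 / 30877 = -0.00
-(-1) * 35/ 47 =35/ 47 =0.74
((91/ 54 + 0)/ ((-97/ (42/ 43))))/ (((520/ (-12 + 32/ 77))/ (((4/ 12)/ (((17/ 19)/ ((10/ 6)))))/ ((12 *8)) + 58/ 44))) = 334086781/ 667161126720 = 0.00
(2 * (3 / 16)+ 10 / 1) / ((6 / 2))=83 / 24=3.46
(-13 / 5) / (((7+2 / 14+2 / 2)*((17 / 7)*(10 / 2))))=-637 / 24225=-0.03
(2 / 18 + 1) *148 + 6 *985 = 54670 / 9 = 6074.44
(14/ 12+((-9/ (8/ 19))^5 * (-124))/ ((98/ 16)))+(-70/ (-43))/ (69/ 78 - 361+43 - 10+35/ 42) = 1488057620792257877/ 16473031680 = 90332954.47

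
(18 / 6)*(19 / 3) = 19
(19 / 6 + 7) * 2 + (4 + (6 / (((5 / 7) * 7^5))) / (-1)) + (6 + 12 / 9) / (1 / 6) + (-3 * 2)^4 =49136447 / 36015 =1364.33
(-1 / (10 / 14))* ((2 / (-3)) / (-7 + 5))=-7 / 15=-0.47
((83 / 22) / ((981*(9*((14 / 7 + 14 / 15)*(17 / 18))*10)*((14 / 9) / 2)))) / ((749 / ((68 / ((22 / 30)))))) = 3735 / 1521298394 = 0.00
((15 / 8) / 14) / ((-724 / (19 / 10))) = -57 / 162176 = -0.00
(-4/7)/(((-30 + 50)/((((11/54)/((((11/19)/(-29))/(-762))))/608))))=-3683/10080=-0.37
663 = 663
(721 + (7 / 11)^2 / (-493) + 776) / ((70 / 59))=2634364514 / 2087855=1261.76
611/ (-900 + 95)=-611/ 805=-0.76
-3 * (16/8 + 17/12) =-41/4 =-10.25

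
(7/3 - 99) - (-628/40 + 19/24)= -9811/120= -81.76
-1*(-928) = 928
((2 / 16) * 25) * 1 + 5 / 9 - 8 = -311 / 72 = -4.32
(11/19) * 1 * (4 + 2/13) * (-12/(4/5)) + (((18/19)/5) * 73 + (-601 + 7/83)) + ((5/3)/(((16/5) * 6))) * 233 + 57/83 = -17779125367/29521440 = -602.24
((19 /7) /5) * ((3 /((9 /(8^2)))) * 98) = 17024 /15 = 1134.93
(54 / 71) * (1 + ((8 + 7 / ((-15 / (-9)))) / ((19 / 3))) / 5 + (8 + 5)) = 368982 / 33725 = 10.94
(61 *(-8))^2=238144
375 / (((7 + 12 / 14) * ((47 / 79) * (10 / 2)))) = 8295 / 517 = 16.04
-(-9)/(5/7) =63/5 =12.60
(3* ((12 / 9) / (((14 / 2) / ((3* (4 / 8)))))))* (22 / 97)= 132 / 679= 0.19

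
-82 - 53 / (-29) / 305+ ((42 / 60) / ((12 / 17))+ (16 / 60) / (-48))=-51589069 / 636840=-81.01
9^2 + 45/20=333/4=83.25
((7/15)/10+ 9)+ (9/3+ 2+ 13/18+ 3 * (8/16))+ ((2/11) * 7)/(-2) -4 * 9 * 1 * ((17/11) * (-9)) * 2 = 5034581/4950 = 1017.09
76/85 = 0.89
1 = 1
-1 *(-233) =233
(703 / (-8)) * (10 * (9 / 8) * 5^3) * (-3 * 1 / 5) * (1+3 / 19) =1373625 / 16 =85851.56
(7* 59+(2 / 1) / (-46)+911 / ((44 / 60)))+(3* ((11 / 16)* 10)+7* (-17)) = 3151073 / 2024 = 1556.85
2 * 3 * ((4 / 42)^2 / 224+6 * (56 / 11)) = 8297867 / 45276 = 183.27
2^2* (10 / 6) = 20 / 3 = 6.67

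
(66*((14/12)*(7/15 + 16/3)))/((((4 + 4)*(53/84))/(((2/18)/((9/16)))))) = 125048/7155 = 17.48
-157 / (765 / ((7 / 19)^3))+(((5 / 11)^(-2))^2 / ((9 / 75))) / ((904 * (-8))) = -7068805729 / 189736401600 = -0.04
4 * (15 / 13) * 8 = 480 / 13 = 36.92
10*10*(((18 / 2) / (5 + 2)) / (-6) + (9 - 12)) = -321.43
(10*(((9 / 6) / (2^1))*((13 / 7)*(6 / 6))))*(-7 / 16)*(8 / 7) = -195 / 28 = -6.96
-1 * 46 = -46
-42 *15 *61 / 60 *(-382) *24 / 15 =1957368 / 5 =391473.60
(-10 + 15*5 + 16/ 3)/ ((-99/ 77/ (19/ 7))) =-4009/ 27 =-148.48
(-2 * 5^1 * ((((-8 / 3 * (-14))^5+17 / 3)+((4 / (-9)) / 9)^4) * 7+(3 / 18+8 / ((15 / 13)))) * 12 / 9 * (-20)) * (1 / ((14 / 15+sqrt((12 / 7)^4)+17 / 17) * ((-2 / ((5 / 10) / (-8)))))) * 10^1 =8683277727.54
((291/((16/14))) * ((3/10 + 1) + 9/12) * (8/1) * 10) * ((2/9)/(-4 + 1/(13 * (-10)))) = -3619070/1563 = -2315.46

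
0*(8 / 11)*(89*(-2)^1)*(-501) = 0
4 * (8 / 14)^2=64 / 49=1.31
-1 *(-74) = 74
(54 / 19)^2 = 2916 / 361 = 8.08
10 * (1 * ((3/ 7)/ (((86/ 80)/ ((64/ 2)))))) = 38400/ 301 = 127.57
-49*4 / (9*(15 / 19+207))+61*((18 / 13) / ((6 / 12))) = 2784995 / 16497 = 168.82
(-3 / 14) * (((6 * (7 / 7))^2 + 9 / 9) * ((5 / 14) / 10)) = -0.28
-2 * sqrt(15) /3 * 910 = -1820 * sqrt(15) /3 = -2349.61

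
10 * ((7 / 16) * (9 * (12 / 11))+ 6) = 2265 / 22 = 102.95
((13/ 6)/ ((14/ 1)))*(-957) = -4147/ 28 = -148.11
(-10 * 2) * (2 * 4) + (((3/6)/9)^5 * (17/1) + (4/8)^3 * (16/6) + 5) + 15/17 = -4939960319/32122656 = -153.78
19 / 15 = 1.27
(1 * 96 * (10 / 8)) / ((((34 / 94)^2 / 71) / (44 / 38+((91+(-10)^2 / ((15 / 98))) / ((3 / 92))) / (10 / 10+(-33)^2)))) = 2584144609024 / 1795557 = 1439188.29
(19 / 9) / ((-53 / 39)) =-1.55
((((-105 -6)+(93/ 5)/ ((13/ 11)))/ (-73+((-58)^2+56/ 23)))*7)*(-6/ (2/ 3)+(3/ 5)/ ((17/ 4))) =750674736/ 418513225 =1.79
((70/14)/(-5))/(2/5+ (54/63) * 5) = -0.21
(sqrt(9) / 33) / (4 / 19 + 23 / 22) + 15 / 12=2777 / 2100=1.32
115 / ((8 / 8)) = 115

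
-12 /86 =-6 /43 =-0.14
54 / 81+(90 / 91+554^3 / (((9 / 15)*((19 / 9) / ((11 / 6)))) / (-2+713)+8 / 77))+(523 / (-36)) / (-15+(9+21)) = 1143575338432500551 / 705306420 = 1621387961.32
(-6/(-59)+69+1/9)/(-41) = -36752/21771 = -1.69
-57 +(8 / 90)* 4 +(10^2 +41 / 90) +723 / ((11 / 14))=954353 / 990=963.99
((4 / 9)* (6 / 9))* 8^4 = 32768 / 27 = 1213.63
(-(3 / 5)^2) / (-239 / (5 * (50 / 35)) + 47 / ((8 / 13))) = -0.01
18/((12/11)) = 33/2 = 16.50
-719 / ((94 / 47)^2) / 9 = -719 / 36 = -19.97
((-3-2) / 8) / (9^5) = -5 / 472392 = -0.00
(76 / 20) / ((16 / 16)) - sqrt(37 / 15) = 19 / 5 - sqrt(555) / 15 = 2.23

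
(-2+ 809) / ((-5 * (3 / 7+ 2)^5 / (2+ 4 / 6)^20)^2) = 101002508444433951581847362895774404512166445056 / 204248161742985500055557291097075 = 494508775905312.07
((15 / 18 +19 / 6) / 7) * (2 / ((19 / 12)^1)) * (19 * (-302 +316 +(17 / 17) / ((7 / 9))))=10272 / 49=209.63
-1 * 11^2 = -121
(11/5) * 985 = 2167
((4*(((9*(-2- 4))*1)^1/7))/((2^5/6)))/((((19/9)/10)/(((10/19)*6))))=-218700/2527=-86.55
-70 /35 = -2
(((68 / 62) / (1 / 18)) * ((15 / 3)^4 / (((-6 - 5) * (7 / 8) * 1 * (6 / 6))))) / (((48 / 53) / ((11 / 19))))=-3378750 / 4123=-819.49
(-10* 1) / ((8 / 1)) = -5 / 4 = -1.25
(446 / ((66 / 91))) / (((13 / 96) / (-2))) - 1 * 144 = -101488 / 11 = -9226.18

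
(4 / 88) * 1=1 / 22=0.05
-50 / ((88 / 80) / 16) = -8000 / 11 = -727.27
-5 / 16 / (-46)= 5 / 736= 0.01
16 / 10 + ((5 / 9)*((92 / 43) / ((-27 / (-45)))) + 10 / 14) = 174541 / 40635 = 4.30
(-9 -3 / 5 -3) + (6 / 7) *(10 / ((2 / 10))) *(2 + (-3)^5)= -361941 / 35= -10341.17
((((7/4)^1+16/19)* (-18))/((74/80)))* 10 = -354600/703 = -504.41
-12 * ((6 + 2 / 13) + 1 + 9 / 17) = -20376 / 221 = -92.20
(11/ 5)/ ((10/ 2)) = 0.44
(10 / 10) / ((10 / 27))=27 / 10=2.70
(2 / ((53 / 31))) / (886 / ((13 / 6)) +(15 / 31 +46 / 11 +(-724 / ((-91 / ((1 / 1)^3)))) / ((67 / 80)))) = 128902774 / 46620581383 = 0.00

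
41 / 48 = 0.85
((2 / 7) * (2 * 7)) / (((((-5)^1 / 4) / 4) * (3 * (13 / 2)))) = -128 / 195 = -0.66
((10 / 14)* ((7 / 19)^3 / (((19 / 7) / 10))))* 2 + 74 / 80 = 6193877 / 5212840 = 1.19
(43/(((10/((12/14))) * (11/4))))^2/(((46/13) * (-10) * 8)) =-216333/34091750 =-0.01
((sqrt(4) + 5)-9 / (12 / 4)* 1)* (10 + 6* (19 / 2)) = 268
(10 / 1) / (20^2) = 1 / 40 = 0.02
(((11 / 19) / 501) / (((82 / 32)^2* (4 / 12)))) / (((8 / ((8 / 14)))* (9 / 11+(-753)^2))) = 0.00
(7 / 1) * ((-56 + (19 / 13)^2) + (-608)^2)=437248791 / 169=2587270.95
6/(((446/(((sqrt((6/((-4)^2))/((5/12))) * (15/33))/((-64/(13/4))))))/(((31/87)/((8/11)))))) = -0.00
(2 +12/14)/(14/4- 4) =-40/7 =-5.71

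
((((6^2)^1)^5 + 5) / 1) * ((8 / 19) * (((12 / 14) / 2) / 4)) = 362797086 / 133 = 2727797.64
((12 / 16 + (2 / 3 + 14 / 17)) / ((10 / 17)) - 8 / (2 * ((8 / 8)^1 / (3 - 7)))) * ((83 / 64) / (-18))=-197291 / 138240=-1.43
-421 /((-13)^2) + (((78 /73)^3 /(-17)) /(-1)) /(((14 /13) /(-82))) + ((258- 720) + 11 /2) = -7267345736205 /15647041774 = -464.45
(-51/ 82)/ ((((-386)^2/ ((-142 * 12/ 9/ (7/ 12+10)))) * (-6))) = -2414/ 193955543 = -0.00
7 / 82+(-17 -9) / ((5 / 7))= -36.31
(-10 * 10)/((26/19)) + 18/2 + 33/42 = -11519/182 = -63.29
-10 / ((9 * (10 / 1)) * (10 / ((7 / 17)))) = -7 / 1530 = -0.00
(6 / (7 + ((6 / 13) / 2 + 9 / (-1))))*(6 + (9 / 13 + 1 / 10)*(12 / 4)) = -3267 / 115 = -28.41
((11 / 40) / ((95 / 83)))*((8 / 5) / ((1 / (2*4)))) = 7304 / 2375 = 3.08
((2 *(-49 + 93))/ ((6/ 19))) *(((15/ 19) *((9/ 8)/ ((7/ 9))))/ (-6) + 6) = 45331/ 28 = 1618.96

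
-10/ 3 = -3.33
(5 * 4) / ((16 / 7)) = 35 / 4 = 8.75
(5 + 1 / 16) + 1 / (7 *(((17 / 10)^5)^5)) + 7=7796117794082691613947359057918007 / 646310270183021066441231838998384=12.06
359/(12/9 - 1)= 1077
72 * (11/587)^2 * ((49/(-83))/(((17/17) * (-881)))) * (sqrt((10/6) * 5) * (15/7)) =1524600 * sqrt(3)/25195918987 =0.00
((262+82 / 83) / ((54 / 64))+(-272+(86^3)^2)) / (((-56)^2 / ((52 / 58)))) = 245547026299445 / 2122974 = 115661815.12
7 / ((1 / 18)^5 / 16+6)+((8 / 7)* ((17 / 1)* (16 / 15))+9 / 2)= 1005310647473 / 38093691090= 26.39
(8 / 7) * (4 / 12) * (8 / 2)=1.52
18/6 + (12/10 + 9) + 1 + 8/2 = 91/5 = 18.20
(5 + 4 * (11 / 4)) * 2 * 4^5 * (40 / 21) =1310720 / 21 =62415.24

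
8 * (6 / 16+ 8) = 67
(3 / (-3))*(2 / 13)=-2 / 13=-0.15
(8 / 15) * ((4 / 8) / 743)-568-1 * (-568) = 4 / 11145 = 0.00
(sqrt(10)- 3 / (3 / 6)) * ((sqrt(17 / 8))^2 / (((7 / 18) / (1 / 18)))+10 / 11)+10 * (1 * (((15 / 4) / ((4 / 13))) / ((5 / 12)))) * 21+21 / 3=747 * sqrt(10) / 616+1891805 / 308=6146.06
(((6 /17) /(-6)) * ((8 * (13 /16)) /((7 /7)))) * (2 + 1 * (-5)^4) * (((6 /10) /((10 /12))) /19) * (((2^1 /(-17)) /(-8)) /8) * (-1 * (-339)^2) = 443709981 /231200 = 1919.16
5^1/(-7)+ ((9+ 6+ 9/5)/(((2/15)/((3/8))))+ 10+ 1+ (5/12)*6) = 1681/28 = 60.04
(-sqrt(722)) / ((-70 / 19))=7.29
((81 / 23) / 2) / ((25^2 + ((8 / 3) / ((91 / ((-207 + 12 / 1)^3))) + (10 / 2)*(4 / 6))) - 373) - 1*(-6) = 1257906387 / 209651348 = 6.00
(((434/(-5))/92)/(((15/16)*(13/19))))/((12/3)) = -8246/22425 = -0.37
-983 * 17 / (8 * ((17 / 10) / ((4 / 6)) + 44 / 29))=-2423095 / 4718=-513.59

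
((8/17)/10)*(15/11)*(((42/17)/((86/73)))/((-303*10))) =-3066/69031985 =-0.00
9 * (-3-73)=-684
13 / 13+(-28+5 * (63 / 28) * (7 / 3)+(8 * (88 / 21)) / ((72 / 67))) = 23017 / 756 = 30.45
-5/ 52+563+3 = 29427/ 52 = 565.90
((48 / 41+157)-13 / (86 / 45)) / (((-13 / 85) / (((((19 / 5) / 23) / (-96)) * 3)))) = 172393175 / 33736768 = 5.11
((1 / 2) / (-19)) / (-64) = 1 / 2432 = 0.00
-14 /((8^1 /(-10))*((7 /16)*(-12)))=-10 /3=-3.33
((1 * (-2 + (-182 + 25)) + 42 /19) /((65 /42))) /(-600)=20853 /123500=0.17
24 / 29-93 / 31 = -63 / 29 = -2.17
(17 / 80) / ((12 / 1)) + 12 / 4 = 2897 / 960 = 3.02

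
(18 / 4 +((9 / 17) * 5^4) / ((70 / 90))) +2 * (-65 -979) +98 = -371299 / 238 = -1560.08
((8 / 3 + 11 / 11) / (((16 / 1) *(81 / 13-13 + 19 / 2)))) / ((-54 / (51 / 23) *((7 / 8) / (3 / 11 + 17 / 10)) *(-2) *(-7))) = -6851 / 12345480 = -0.00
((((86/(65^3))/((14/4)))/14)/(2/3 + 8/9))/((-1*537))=-129/16861151125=-0.00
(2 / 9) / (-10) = -1 / 45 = -0.02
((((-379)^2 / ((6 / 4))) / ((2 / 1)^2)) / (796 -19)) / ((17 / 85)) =718205 / 4662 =154.06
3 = 3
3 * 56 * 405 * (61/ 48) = 172935/ 2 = 86467.50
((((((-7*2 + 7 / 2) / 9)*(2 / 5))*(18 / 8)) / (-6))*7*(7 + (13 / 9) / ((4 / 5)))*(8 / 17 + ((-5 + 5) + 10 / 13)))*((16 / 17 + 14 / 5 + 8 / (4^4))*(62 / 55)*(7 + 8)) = 676904327911 / 793478400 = 853.08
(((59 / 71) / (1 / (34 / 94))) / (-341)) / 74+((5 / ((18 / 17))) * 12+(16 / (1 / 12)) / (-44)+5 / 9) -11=31722634205 / 757852722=41.86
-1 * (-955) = 955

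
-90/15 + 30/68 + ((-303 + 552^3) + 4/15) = 85780112851/510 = 168196299.71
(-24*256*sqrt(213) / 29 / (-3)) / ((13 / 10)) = 20480*sqrt(213) / 377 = 792.83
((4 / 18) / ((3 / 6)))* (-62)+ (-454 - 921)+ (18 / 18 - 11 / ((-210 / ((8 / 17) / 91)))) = -682984898 / 487305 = -1401.56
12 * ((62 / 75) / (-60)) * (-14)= 868 / 375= 2.31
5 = 5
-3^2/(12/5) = -15/4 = -3.75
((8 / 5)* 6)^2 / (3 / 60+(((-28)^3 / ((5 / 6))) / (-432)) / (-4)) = -82944 / 13675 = -6.07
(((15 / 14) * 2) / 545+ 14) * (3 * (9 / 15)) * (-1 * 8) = -201.66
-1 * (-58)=58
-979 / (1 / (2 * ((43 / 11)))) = -7654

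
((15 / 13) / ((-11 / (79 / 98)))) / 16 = -1185 / 224224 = -0.01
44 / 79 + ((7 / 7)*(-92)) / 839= 29648 / 66281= 0.45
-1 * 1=-1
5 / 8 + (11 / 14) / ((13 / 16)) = 1159 / 728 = 1.59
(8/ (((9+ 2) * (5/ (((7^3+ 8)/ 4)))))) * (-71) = -49842/ 55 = -906.22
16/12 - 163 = -485/3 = -161.67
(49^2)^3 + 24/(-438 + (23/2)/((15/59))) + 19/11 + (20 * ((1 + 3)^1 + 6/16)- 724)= 13841286566.17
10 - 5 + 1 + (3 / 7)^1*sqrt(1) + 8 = 101 / 7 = 14.43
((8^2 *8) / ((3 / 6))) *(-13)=-13312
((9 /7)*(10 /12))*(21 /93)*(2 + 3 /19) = 615 /1178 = 0.52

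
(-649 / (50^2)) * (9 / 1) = -2.34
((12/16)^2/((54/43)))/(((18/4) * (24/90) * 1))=0.37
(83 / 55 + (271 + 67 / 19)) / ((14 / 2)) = 288457 / 7315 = 39.43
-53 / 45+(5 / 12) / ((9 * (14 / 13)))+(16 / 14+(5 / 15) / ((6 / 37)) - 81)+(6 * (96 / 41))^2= 118.43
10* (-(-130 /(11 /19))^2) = -61009000 /121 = -504206.61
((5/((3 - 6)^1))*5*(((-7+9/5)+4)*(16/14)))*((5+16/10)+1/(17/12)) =9936/119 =83.50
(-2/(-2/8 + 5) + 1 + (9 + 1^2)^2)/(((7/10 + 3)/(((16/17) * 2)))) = 611520/11951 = 51.17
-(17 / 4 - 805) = 3203 / 4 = 800.75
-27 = -27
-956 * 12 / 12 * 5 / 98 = -2390 / 49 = -48.78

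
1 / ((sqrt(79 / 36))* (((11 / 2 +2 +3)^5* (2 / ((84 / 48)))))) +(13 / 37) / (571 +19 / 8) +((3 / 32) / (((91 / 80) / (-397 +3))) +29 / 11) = -460793050 / 15444429 +8* sqrt(79) / 15363999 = -29.84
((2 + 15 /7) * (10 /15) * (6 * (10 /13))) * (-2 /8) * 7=-290 /13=-22.31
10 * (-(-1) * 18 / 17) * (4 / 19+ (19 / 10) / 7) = 11538 / 2261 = 5.10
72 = 72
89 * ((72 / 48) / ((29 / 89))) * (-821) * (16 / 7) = -156075384 / 203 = -768844.26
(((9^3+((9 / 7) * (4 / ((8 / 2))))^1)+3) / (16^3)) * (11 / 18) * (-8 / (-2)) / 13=18821 / 559104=0.03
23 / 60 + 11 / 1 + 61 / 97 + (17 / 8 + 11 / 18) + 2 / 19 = 9855049 / 663480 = 14.85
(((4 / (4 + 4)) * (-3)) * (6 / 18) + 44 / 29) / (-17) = -59 / 986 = -0.06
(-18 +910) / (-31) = -892 / 31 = -28.77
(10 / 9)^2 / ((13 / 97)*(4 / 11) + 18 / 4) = 213400 / 786267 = 0.27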